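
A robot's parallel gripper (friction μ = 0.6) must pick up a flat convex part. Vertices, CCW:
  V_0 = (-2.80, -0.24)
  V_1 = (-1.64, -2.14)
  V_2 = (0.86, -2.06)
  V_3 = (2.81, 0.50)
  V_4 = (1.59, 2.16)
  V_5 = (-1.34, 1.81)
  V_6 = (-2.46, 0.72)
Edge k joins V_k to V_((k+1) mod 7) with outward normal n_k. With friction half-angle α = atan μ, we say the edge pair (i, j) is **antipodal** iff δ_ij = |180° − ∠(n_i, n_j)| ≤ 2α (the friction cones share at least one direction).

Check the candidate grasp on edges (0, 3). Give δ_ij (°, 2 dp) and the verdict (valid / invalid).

α = atan 0.6 = 30.96°;  2α = 61.93°
edge 0: e_0 = (+1.16, -1.90);  n_0 = (-0.8535, -0.5211)
edge 3: e_3 = (-1.22, +1.66);  n_3 = (+0.8058, +0.5922)
∠(n_0, n_3) = 175.09°
δ = |180° − 175.09°| = 4.91°
4.91° ≤ 2α = 61.93°  →  valid

δ = 4.91°, valid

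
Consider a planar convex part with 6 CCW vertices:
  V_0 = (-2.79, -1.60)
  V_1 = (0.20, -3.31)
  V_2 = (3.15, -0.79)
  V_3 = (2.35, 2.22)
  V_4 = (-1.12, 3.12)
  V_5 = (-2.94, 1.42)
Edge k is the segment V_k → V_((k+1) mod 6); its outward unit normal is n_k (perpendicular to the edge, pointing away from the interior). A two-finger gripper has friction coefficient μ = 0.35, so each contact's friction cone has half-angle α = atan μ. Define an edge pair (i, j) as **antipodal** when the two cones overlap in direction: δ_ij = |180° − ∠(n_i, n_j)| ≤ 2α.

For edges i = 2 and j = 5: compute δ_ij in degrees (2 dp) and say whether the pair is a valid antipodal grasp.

α = atan 0.35 = 19.29°;  2α = 38.58°
edge 2: e_2 = (-0.80, +3.01);  n_2 = (+0.9664, +0.2569)
edge 5: e_5 = (+0.15, -3.02);  n_5 = (-0.9988, -0.0496)
∠(n_2, n_5) = 167.96°
δ = |180° − 167.96°| = 12.04°
12.04° ≤ 2α = 38.58°  →  valid

δ = 12.04°, valid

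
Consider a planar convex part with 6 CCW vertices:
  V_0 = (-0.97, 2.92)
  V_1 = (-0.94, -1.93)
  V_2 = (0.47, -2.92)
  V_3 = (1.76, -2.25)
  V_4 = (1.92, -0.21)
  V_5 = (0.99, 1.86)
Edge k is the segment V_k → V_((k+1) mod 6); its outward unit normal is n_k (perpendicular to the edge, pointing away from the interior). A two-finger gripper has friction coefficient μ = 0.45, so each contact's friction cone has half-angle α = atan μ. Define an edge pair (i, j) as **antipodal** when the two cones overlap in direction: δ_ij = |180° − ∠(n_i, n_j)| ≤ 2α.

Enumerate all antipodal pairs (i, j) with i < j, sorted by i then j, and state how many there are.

α = atan 0.45 = 24.23°;  2α = 48.46°
n_0 = (-1.0000, -0.0062)
n_1 = (-0.5746, -0.8184)
n_2 = (+0.4609, -0.8874)
n_3 = (+0.9969, -0.0782)
n_4 = (+0.9122, +0.4098)
n_5 = (+0.4757, +0.8796)
  (0,1): δ = 125.43°  ·
  (0,2): δ = 62.91°  ·
  (0,3): δ = 4.84°  ✓
  (0,4): δ = 23.84°  ✓
  (0,5): δ = 61.24°  ·
  (1,2): δ = 117.48°  ·
  (1,3): δ = 59.41°  ·
  (1,4): δ = 30.73°  ✓
  (1,5): δ = 6.67°  ✓
  (2,3): δ = 121.93°  ·
  (2,4): δ = 93.25°  ·
  (2,5): δ = 55.85°  ·
  (3,4): δ = 151.32°  ·
  (3,5): δ = 113.92°  ·
  (4,5): δ = 142.60°  ·
antipodal pairs: 4

count = 4; pairs: (0,3), (0,4), (1,4), (1,5)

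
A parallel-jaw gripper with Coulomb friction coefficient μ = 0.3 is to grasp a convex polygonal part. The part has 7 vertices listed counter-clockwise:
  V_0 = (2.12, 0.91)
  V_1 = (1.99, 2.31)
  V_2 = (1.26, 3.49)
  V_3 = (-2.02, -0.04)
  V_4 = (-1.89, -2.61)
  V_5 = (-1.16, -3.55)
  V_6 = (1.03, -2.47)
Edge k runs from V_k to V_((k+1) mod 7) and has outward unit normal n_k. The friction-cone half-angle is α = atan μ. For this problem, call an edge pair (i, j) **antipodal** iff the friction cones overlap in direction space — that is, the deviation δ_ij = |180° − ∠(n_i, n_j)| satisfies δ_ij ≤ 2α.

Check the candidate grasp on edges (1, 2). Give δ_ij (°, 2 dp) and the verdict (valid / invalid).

α = atan 0.3 = 16.70°;  2α = 33.40°
edge 1: e_1 = (-0.73, +1.18);  n_1 = (+0.8504, +0.5261)
edge 2: e_2 = (-3.28, -3.53);  n_2 = (-0.7326, +0.6807)
∠(n_1, n_2) = 105.36°
δ = |180° − 105.36°| = 74.64°
74.64° > 2α = 33.40°  →  invalid

δ = 74.64°, invalid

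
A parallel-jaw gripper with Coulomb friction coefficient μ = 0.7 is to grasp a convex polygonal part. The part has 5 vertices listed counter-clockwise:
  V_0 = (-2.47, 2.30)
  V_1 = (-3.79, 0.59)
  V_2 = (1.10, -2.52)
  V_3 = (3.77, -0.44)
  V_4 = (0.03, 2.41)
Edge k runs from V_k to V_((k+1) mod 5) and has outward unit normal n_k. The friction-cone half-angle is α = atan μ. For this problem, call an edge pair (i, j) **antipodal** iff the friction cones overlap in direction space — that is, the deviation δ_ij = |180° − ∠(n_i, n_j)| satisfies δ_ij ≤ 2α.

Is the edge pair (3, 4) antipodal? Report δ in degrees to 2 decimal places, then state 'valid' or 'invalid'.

δ = 140.17°, invalid

α = atan 0.7 = 34.99°;  2α = 69.98°
edge 3: e_3 = (-3.74, +2.85);  n_3 = (+0.6061, +0.7954)
edge 4: e_4 = (-2.50, -0.11);  n_4 = (-0.0440, +0.9990)
∠(n_3, n_4) = 39.83°
δ = |180° − 39.83°| = 140.17°
140.17° > 2α = 69.98°  →  invalid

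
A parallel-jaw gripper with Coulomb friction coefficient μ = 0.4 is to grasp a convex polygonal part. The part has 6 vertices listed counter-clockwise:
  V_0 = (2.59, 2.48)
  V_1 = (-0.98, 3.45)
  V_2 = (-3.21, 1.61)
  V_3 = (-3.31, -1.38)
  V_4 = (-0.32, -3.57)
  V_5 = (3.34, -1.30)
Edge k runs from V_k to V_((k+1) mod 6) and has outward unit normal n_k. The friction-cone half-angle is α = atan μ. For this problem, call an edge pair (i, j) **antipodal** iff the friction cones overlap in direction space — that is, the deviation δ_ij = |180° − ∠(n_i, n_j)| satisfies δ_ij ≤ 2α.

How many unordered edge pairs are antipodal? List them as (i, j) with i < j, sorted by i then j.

count = 4; pairs: (0,3), (1,4), (2,5), (3,5)

α = atan 0.4 = 21.80°;  2α = 43.60°
n_0 = (+0.2622, +0.9650)
n_1 = (-0.6364, +0.7713)
n_2 = (-0.9994, +0.0334)
n_3 = (-0.5909, -0.8067)
n_4 = (+0.5271, -0.8498)
n_5 = (+0.9809, +0.1946)
  (0,1): δ = 125.27°  ·
  (0,2): δ = 76.71°  ·
  (0,3): δ = 21.02°  ✓
  (0,4): δ = 47.01°  ·
  (0,5): δ = 116.42°  ·
  (1,2): δ = 131.44°  ·
  (1,3): δ = 75.75°  ·
  (1,4): δ = 7.72°  ✓
  (1,5): δ = 61.70°  ·
  (2,3): δ = 124.31°  ·
  (2,4): δ = 56.28°  ·
  (2,5): δ = 13.14°  ✓
  (3,4): δ = 111.97°  ·
  (3,5): δ = 42.56°  ✓
  (4,5): δ = 110.59°  ·
antipodal pairs: 4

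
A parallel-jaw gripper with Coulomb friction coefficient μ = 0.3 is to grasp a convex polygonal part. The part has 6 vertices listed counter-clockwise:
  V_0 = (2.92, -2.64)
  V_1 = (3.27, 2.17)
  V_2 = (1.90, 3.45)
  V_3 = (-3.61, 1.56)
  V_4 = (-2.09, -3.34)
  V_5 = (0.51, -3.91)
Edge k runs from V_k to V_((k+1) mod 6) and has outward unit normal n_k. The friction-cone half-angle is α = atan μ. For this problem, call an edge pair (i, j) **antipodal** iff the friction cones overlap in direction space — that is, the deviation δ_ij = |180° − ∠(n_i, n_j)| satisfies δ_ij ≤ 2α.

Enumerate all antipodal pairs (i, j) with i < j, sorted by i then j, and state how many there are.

α = atan 0.3 = 16.70°;  2α = 33.40°
n_0 = (+0.9974, -0.0726)
n_1 = (+0.6827, +0.7307)
n_2 = (-0.3245, +0.9459)
n_3 = (-0.9551, -0.2963)
n_4 = (-0.2141, -0.9768)
n_5 = (+0.4662, -0.8847)
  (0,1): δ = 128.89°  ·
  (0,2): δ = 66.91°  ·
  (0,3): δ = 21.40°  ✓
  (0,4): δ = 81.80°  ·
  (0,5): δ = 121.95°  ·
  (1,2): δ = 118.01°  ·
  (1,3): δ = 29.71°  ✓
  (1,4): δ = 30.69°  ✓
  (1,5): δ = 70.84°  ·
  (2,3): δ = 91.70°  ·
  (2,4): δ = 31.30°  ✓
  (2,5): δ = 8.86°  ✓
  (3,4): δ = 119.60°  ·
  (3,5): δ = 79.45°  ·
  (4,5): δ = 139.85°  ·
antipodal pairs: 5

count = 5; pairs: (0,3), (1,3), (1,4), (2,4), (2,5)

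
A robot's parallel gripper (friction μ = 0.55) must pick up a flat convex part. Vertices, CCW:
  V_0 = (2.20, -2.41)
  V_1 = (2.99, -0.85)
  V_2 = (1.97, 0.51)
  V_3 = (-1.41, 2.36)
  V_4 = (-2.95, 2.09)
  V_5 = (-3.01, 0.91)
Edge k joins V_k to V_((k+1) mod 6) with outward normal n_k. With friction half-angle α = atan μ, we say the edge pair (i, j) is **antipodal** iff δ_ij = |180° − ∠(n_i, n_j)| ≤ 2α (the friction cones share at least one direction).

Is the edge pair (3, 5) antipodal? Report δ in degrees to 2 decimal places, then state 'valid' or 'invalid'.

α = atan 0.55 = 28.81°;  2α = 57.62°
edge 3: e_3 = (-1.54, -0.27);  n_3 = (-0.1727, +0.9850)
edge 5: e_5 = (+5.21, -3.32);  n_5 = (-0.5374, -0.8433)
∠(n_3, n_5) = 137.55°
δ = |180° − 137.55°| = 42.45°
42.45° ≤ 2α = 57.62°  →  valid

δ = 42.45°, valid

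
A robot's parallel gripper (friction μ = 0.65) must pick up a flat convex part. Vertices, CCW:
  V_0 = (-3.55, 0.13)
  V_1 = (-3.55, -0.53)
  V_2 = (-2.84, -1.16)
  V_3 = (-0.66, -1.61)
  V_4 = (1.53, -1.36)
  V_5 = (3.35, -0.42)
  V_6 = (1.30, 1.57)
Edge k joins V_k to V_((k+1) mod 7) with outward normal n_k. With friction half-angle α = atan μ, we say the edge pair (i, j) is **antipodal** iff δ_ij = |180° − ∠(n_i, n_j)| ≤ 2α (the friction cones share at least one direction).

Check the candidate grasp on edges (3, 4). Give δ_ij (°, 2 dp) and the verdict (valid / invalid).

α = atan 0.65 = 33.02°;  2α = 66.05°
edge 3: e_3 = (+2.19, +0.25);  n_3 = (+0.1134, -0.9935)
edge 4: e_4 = (+1.82, +0.94);  n_4 = (+0.4589, -0.8885)
∠(n_3, n_4) = 20.80°
δ = |180° − 20.80°| = 159.20°
159.20° > 2α = 66.05°  →  invalid

δ = 159.20°, invalid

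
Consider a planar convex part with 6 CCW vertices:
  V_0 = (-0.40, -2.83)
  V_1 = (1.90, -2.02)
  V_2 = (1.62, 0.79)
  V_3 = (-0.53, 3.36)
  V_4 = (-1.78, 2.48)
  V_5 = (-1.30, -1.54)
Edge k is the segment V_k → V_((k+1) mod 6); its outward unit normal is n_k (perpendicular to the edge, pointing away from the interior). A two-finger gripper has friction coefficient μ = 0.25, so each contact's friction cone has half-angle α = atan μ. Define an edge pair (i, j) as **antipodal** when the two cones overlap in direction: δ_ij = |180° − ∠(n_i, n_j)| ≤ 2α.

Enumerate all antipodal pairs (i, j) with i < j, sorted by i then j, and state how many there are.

α = atan 0.25 = 14.04°;  2α = 28.07°
n_0 = (+0.3322, -0.9432)
n_1 = (+0.9951, +0.0992)
n_2 = (+0.7670, +0.6417)
n_3 = (-0.5757, +0.8177)
n_4 = (-0.9929, -0.1186)
n_5 = (-0.8201, -0.5722)
  (0,1): δ = 103.71°  ·
  (0,2): δ = 69.49°  ·
  (0,3): δ = 15.74°  ✓
  (0,4): δ = 77.41°  ·
  (0,5): δ = 105.50°  ·
  (1,2): δ = 145.78°  ·
  (1,3): δ = 60.54°  ·
  (1,4): δ = 1.12°  ✓
  (1,5): δ = 29.21°  ·
  (2,3): δ = 94.77°  ·
  (2,4): δ = 33.11°  ·
  (2,5): δ = 5.01°  ✓
  (3,4): δ = 118.34°  ·
  (3,5): δ = 90.24°  ·
  (4,5): δ = 151.91°  ·
antipodal pairs: 3

count = 3; pairs: (0,3), (1,4), (2,5)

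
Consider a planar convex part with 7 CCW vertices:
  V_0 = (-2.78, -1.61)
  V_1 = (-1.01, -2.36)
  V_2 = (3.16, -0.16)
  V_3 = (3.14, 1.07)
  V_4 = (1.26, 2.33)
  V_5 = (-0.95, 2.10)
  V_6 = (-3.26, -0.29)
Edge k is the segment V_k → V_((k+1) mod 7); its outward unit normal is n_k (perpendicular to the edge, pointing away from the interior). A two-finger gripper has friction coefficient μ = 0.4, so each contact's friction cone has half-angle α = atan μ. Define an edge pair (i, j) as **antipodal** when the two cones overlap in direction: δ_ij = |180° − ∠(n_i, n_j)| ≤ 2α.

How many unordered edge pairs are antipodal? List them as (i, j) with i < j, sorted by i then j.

α = atan 0.4 = 21.80°;  2α = 43.60°
n_0 = (-0.3901, -0.9208)
n_1 = (+0.4666, -0.8845)
n_2 = (+0.9999, +0.0163)
n_3 = (+0.5567, +0.8307)
n_4 = (-0.1035, +0.9946)
n_5 = (-0.7190, +0.6950)
n_6 = (-0.9398, -0.3417)
  (0,1): δ = 129.22°  ·
  (0,2): δ = 66.10°  ·
  (0,3): δ = 10.87°  ✓
  (0,4): δ = 28.91°  ✓
  (0,5): δ = 68.94°  ·
  (0,6): δ = 132.95°  ·
  (1,2): δ = 116.88°  ·
  (1,3): δ = 61.65°  ·
  (1,4): δ = 21.87°  ✓
  (1,5): δ = 18.16°  ✓
  (1,6): δ = 82.17°  ·
  (2,3): δ = 124.76°  ·
  (2,4): δ = 84.99°  ·
  (2,5): δ = 44.96°  ·
  (2,6): δ = 19.05°  ✓
  (3,4): δ = 140.23°  ·
  (3,5): δ = 100.19°  ·
  (3,6): δ = 36.19°  ✓
  (4,5): δ = 139.97°  ·
  (4,6): δ = 75.96°  ·
  (5,6): δ = 115.99°  ·
antipodal pairs: 6

count = 6; pairs: (0,3), (0,4), (1,4), (1,5), (2,6), (3,6)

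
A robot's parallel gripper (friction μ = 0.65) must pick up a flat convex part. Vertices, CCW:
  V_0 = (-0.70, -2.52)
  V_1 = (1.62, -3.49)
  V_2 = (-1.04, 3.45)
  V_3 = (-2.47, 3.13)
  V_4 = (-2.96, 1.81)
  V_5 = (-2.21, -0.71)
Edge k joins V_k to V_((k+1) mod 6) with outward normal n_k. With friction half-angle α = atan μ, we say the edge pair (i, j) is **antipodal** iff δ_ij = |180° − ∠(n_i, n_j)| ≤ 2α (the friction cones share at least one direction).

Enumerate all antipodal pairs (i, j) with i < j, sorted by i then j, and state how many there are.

α = atan 0.65 = 33.02°;  2α = 66.05°
n_0 = (-0.3857, -0.9226)
n_1 = (+0.9338, +0.3579)
n_2 = (-0.2184, +0.9759)
n_3 = (-0.9375, +0.3480)
n_4 = (-0.9585, -0.2853)
n_5 = (-0.7679, -0.6406)
  (0,1): δ = 46.34°  ✓
  (0,2): δ = 35.30°  ✓
  (0,3): δ = 92.32°  ·
  (0,4): δ = 129.26°  ·
  (0,5): δ = 152.53°  ·
  (1,2): δ = 98.36°  ·
  (1,3): δ = 41.34°  ✓
  (1,4): δ = 4.40°  ✓
  (1,5): δ = 18.87°  ✓
  (2,3): δ = 122.98°  ·
  (2,4): δ = 86.04°  ·
  (2,5): δ = 62.78°  ✓
  (3,4): δ = 143.06°  ·
  (3,5): δ = 119.80°  ·
  (4,5): δ = 156.74°  ·
antipodal pairs: 6

count = 6; pairs: (0,1), (0,2), (1,3), (1,4), (1,5), (2,5)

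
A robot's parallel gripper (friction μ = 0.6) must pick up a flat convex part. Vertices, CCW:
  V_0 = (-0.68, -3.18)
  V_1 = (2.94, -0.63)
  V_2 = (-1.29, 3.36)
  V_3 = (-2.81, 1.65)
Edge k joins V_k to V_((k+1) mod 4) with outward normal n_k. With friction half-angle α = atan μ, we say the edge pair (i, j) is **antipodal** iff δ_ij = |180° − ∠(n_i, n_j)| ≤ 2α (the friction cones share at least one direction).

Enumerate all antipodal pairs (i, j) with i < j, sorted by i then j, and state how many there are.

count = 2; pairs: (0,2), (1,3)

α = atan 0.6 = 30.96°;  2α = 61.93°
n_0 = (+0.5759, -0.8175)
n_1 = (+0.6862, +0.7274)
n_2 = (-0.7474, +0.6644)
n_3 = (-0.9150, -0.4035)
  (0,1): δ = 78.49°  ·
  (0,2): δ = 13.20°  ✓
  (0,3): δ = 78.64°  ·
  (1,2): δ = 88.31°  ·
  (1,3): δ = 22.88°  ✓
  (2,3): δ = 114.57°  ·
antipodal pairs: 2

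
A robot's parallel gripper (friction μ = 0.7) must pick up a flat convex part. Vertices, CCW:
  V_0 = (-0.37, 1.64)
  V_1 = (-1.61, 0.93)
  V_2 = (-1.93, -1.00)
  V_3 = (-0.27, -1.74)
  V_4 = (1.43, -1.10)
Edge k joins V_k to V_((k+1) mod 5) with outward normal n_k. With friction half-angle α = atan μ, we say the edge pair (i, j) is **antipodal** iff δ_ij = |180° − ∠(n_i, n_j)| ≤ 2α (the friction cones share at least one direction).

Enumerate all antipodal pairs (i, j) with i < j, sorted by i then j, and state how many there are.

α = atan 0.7 = 34.99°;  2α = 69.98°
n_0 = (-0.4969, +0.8678)
n_1 = (-0.9865, +0.1636)
n_2 = (-0.4072, -0.9134)
n_3 = (+0.3523, -0.9359)
n_4 = (+0.8358, +0.5491)
  (0,1): δ = 129.21°  ·
  (0,2): δ = 53.82°  ✓
  (0,3): δ = 9.16°  ✓
  (0,4): δ = 93.51°  ·
  (1,2): δ = 104.61°  ·
  (1,3): δ = 59.96°  ✓
  (1,4): δ = 42.72°  ✓
  (2,3): δ = 135.34°  ·
  (2,4): δ = 32.67°  ✓
  (3,4): δ = 77.33°  ·
antipodal pairs: 5

count = 5; pairs: (0,2), (0,3), (1,3), (1,4), (2,4)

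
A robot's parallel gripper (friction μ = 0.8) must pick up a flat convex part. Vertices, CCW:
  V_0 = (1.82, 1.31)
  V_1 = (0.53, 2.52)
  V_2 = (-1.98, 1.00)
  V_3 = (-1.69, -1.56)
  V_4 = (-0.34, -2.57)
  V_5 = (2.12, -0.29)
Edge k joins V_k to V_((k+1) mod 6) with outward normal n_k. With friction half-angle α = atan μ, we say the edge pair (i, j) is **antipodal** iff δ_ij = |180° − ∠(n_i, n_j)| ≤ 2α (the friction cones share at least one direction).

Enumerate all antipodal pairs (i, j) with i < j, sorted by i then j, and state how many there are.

α = atan 0.8 = 38.66°;  2α = 77.32°
n_0 = (+0.6841, +0.7294)
n_1 = (-0.5180, +0.8554)
n_2 = (-0.9936, -0.1126)
n_3 = (-0.5991, -0.8007)
n_4 = (+0.6798, -0.7334)
n_5 = (+0.9829, +0.1843)
  (0,1): δ = 105.63°  ·
  (0,2): δ = 40.37°  ✓
  (0,3): δ = 6.37°  ✓
  (0,4): δ = 85.99°  ·
  (0,5): δ = 143.79°  ·
  (1,2): δ = 114.74°  ·
  (1,3): δ = 68.00°  ✓
  (1,4): δ = 11.63°  ✓
  (1,5): δ = 69.42°  ✓
  (2,3): δ = 133.26°  ·
  (2,4): δ = 53.64°  ✓
  (2,5): δ = 4.16°  ✓
  (3,4): δ = 100.37°  ·
  (3,5): δ = 42.58°  ✓
  (4,5): δ = 122.21°  ·
antipodal pairs: 8

count = 8; pairs: (0,2), (0,3), (1,3), (1,4), (1,5), (2,4), (2,5), (3,5)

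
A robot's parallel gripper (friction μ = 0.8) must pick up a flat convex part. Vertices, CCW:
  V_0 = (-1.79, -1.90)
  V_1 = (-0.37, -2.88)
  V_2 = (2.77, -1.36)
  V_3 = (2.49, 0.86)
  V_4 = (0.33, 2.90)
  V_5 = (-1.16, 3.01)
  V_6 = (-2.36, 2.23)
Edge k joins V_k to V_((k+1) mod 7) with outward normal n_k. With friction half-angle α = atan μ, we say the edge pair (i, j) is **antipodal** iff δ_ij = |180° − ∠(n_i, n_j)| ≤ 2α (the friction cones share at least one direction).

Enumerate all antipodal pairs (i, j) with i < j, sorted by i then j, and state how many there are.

α = atan 0.8 = 38.66°;  2α = 77.32°
n_0 = (-0.5680, -0.8230)
n_1 = (+0.4357, -0.9001)
n_2 = (+0.9921, +0.1251)
n_3 = (+0.6866, +0.7270)
n_4 = (+0.0736, +0.9973)
n_5 = (-0.5450, +0.8384)
n_6 = (-0.9906, -0.1367)
  (0,1): δ = 119.56°  ·
  (0,2): δ = 48.20°  ✓
  (0,3): δ = 8.75°  ✓
  (0,4): δ = 30.39°  ✓
  (0,5): δ = 67.64°  ✓
  (0,6): δ = 132.47°  ·
  (1,2): δ = 108.64°  ·
  (1,3): δ = 69.19°  ✓
  (1,4): δ = 30.05°  ✓
  (1,5): δ = 7.19°  ✓
  (1,6): δ = 72.03°  ✓
  (2,3): δ = 140.55°  ·
  (2,4): δ = 101.41°  ·
  (2,5): δ = 64.16°  ✓
  (2,6): δ = 0.67°  ✓
  (3,4): δ = 140.86°  ·
  (3,5): δ = 103.61°  ·
  (3,6): δ = 38.78°  ✓
  (4,5): δ = 142.75°  ·
  (4,6): δ = 77.92°  ·
  (5,6): δ = 115.17°  ·
antipodal pairs: 11

count = 11; pairs: (0,2), (0,3), (0,4), (0,5), (1,3), (1,4), (1,5), (1,6), (2,5), (2,6), (3,6)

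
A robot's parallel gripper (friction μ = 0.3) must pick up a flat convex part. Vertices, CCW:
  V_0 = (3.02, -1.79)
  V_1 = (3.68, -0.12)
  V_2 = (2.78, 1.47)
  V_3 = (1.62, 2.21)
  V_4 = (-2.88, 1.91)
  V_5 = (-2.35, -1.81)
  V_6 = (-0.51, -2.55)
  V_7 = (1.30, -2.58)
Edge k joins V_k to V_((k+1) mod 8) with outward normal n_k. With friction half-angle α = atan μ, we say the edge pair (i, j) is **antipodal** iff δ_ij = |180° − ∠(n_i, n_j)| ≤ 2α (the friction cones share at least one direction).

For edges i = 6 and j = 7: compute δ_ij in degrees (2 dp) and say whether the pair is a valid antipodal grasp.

α = atan 0.3 = 16.70°;  2α = 33.40°
edge 6: e_6 = (+1.81, -0.03);  n_6 = (-0.0166, -0.9999)
edge 7: e_7 = (+1.72, +0.79);  n_7 = (+0.4174, -0.9087)
∠(n_6, n_7) = 25.62°
δ = |180° − 25.62°| = 154.38°
154.38° > 2α = 33.40°  →  invalid

δ = 154.38°, invalid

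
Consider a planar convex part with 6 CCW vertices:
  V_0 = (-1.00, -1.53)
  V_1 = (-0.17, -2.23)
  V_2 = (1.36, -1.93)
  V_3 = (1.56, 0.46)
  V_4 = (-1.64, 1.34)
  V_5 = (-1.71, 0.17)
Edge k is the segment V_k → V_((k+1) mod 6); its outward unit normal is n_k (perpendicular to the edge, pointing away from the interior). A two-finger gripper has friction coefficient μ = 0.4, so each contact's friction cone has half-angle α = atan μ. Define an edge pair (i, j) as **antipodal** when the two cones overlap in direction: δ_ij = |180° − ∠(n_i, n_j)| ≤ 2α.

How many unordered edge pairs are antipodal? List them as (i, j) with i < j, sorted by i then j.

count = 4; pairs: (0,3), (1,3), (2,4), (2,5)

α = atan 0.4 = 21.80°;  2α = 43.60°
n_0 = (-0.6447, -0.7644)
n_1 = (+0.1924, -0.9813)
n_2 = (+0.9965, -0.0834)
n_3 = (+0.2652, +0.9642)
n_4 = (-0.9982, +0.0597)
n_5 = (-0.9228, -0.3854)
  (0,1): δ = 128.76°  ·
  (0,2): δ = 54.64°  ·
  (0,3): δ = 24.77°  ✓
  (0,4): δ = 126.72°  ·
  (0,5): δ = 152.81°  ·
  (1,2): δ = 105.88°  ·
  (1,3): δ = 26.47°  ✓
  (1,4): δ = 75.48°  ·
  (1,5): δ = 101.57°  ·
  (2,3): δ = 100.59°  ·
  (2,4): δ = 1.36°  ✓
  (2,5): δ = 27.45°  ✓
  (3,4): δ = 78.05°  ·
  (3,5): δ = 51.96°  ·
  (4,5): δ = 153.91°  ·
antipodal pairs: 4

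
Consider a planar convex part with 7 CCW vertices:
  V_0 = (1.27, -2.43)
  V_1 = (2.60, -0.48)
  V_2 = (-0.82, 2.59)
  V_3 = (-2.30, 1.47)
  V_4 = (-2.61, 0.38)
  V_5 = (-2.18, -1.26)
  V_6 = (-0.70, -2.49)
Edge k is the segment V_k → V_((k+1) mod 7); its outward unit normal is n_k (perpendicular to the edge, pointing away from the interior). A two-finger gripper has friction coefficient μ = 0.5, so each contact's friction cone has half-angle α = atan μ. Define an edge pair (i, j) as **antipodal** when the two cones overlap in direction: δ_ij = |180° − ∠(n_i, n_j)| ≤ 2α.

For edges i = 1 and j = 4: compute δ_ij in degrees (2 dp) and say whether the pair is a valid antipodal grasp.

δ = 33.39°, valid

α = atan 0.5 = 26.57°;  2α = 53.13°
edge 1: e_1 = (-3.42, +3.07);  n_1 = (+0.6680, +0.7442)
edge 4: e_4 = (+0.43, -1.64);  n_4 = (-0.9673, -0.2536)
∠(n_1, n_4) = 146.61°
δ = |180° − 146.61°| = 33.39°
33.39° ≤ 2α = 53.13°  →  valid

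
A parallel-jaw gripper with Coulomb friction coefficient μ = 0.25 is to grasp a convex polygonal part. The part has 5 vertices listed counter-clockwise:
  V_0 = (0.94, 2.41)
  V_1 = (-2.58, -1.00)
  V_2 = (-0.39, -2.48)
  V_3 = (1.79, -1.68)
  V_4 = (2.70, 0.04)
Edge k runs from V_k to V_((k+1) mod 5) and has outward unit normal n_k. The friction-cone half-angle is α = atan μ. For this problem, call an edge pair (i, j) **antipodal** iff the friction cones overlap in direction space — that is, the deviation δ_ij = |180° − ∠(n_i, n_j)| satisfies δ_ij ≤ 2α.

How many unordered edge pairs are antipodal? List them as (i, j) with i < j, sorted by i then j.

count = 3; pairs: (0,2), (0,3), (1,4)

α = atan 0.25 = 14.04°;  2α = 28.07°
n_0 = (-0.6958, +0.7182)
n_1 = (-0.5599, -0.8285)
n_2 = (+0.3445, -0.9388)
n_3 = (+0.8839, -0.4677)
n_4 = (+0.8028, +0.5962)
  (0,1): δ = 78.14°  ·
  (0,2): δ = 23.94°  ✓
  (0,3): δ = 18.03°  ✓
  (0,4): δ = 82.51°  ·
  (1,2): δ = 125.80°  ·
  (1,3): δ = 83.83°  ·
  (1,4): δ = 19.35°  ✓
  (2,3): δ = 138.03°  ·
  (2,4): δ = 73.55°  ·
  (3,4): δ = 115.52°  ·
antipodal pairs: 3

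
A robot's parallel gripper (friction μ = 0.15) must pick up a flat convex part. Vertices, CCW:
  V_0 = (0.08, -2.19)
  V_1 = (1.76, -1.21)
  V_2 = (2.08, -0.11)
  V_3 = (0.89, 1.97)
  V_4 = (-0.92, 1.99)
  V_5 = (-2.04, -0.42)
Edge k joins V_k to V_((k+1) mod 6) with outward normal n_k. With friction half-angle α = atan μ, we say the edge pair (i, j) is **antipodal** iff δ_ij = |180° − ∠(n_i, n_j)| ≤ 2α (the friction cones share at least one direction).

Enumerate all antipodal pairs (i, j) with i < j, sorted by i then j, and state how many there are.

count = 1; pairs: (1,4)

α = atan 0.15 = 8.53°;  2α = 17.06°
n_0 = (+0.5039, -0.8638)
n_1 = (+0.9602, -0.2793)
n_2 = (+0.8680, +0.4966)
n_3 = (+0.0110, +0.9999)
n_4 = (-0.9069, +0.4214)
n_5 = (-0.6409, -0.7676)
  (0,1): δ = 136.48°  ·
  (0,2): δ = 90.48°  ·
  (0,3): δ = 30.89°  ·
  (0,4): δ = 34.82°  ·
  (0,5): δ = 109.88°  ·
  (1,2): δ = 134.01°  ·
  (1,3): δ = 74.41°  ·
  (1,4): δ = 8.71°  ✓
  (1,5): δ = 66.36°  ·
  (2,3): δ = 120.41°  ·
  (2,4): δ = 54.70°  ·
  (2,5): δ = 20.37°  ·
  (3,4): δ = 114.29°  ·
  (3,5): δ = 39.23°  ·
  (4,5): δ = 104.93°  ·
antipodal pairs: 1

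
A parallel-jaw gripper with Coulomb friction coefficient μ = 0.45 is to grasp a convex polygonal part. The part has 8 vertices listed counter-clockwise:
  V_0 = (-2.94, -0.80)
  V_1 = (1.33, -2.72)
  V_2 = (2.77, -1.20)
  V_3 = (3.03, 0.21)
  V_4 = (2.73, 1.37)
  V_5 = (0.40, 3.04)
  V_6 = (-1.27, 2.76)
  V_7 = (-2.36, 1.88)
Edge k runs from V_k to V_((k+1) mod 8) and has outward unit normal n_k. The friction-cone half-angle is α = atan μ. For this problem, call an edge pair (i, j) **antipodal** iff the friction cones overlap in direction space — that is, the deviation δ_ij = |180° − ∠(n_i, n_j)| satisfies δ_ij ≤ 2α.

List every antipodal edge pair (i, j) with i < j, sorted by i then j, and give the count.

count = 8; pairs: (0,4), (0,5), (1,5), (1,6), (1,7), (2,6), (2,7), (3,7)

α = atan 0.45 = 24.23°;  2α = 48.46°
n_0 = (-0.4101, -0.9120)
n_1 = (+0.7260, -0.6877)
n_2 = (+0.9834, -0.1813)
n_3 = (+0.9681, +0.2504)
n_4 = (+0.5826, +0.8128)
n_5 = (-0.1654, +0.9862)
n_6 = (-0.6282, +0.7781)
n_7 = (-0.9774, +0.2115)
  (0,1): δ = 109.24°  ·
  (0,2): δ = 76.24°  ·
  (0,3): δ = 51.29°  ·
  (0,4): δ = 11.42°  ✓
  (0,5): δ = 33.73°  ✓
  (0,6): δ = 63.13°  ·
  (0,7): δ = 102.00°  ·
  (1,2): δ = 147.00°  ·
  (1,3): δ = 122.05°  ·
  (1,4): δ = 82.18°  ·
  (1,5): δ = 37.03°  ✓
  (1,6): δ = 7.63°  ✓
  (1,7): δ = 31.24°  ✓
  (2,3): δ = 155.05°  ·
  (2,4): δ = 115.18°  ·
  (2,5): δ = 70.03°  ·
  (2,6): δ = 40.64°  ✓
  (2,7): δ = 1.76°  ✓
  (3,4): δ = 140.13°  ·
  (3,5): δ = 94.98°  ·
  (3,6): δ = 65.58°  ·
  (3,7): δ = 26.71°  ✓
  (4,5): δ = 134.85°  ·
  (4,6): δ = 105.45°  ·
  (4,7): δ = 66.58°  ·
  (5,6): δ = 150.60°  ·
  (5,7): δ = 111.73°  ·
  (6,7): δ = 141.13°  ·
antipodal pairs: 8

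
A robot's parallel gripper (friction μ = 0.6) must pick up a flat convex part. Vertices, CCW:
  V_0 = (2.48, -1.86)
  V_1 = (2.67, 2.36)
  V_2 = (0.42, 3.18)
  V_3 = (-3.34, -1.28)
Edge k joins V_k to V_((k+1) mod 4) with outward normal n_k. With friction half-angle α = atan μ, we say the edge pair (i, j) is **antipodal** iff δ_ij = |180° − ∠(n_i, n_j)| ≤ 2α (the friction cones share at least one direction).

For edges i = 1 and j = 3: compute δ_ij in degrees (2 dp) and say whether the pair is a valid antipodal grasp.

α = atan 0.6 = 30.96°;  2α = 61.93°
edge 1: e_1 = (-2.25, +0.82);  n_1 = (+0.3424, +0.9395)
edge 3: e_3 = (+5.82, -0.58);  n_3 = (-0.0992, -0.9951)
∠(n_1, n_3) = 165.67°
δ = |180° − 165.67°| = 14.33°
14.33° ≤ 2α = 61.93°  →  valid

δ = 14.33°, valid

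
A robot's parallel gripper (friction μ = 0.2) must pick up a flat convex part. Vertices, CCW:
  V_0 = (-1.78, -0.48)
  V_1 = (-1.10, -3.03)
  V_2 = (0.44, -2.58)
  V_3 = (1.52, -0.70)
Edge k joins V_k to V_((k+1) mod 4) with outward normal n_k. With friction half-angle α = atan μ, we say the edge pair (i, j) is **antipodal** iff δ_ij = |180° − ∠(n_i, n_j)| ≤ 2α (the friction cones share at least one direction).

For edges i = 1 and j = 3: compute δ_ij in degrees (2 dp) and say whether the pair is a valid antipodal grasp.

α = atan 0.2 = 11.31°;  2α = 22.62°
edge 1: e_1 = (+1.54, +0.45);  n_1 = (+0.2805, -0.9599)
edge 3: e_3 = (-3.30, +0.22);  n_3 = (+0.0665, +0.9978)
∠(n_1, n_3) = 159.90°
δ = |180° − 159.90°| = 20.10°
20.10° ≤ 2α = 22.62°  →  valid

δ = 20.10°, valid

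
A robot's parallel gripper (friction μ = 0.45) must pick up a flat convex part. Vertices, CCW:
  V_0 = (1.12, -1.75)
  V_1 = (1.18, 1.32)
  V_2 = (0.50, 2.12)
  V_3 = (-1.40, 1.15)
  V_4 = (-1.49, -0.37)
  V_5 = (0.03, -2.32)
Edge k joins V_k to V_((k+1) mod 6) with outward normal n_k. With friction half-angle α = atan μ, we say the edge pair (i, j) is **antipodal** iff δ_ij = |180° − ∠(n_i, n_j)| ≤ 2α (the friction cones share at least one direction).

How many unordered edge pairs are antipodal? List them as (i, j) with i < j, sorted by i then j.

α = atan 0.45 = 24.23°;  2α = 48.46°
n_0 = (+0.9998, -0.0195)
n_1 = (+0.7619, +0.6476)
n_2 = (-0.4547, +0.8906)
n_3 = (-0.9983, +0.0591)
n_4 = (-0.7887, -0.6148)
n_5 = (+0.4634, -0.8861)
  (0,1): δ = 138.52°  ·
  (0,2): δ = 61.83°  ·
  (0,3): δ = 2.27°  ✓
  (0,4): δ = 39.06°  ✓
  (0,5): δ = 118.73°  ·
  (1,2): δ = 103.32°  ·
  (1,3): δ = 43.75°  ✓
  (1,4): δ = 2.43°  ✓
  (1,5): δ = 77.24°  ·
  (2,3): δ = 120.43°  ·
  (2,4): δ = 79.11°  ·
  (2,5): δ = 0.56°  ✓
  (3,4): δ = 138.68°  ·
  (3,5): δ = 59.00°  ·
  (4,5): δ = 100.33°  ·
antipodal pairs: 5

count = 5; pairs: (0,3), (0,4), (1,3), (1,4), (2,5)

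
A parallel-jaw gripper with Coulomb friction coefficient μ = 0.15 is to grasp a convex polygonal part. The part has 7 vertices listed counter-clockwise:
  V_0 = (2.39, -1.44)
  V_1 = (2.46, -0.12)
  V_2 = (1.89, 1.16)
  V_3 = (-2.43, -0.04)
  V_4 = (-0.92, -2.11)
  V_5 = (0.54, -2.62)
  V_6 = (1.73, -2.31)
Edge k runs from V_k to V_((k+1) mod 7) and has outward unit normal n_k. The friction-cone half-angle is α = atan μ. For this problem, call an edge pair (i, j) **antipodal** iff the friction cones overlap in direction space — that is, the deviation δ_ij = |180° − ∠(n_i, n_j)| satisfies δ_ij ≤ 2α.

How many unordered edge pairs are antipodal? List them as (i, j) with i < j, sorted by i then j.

count = 2; pairs: (1,3), (2,5)

α = atan 0.15 = 8.53°;  2α = 17.06°
n_0 = (+0.9986, -0.0530)
n_1 = (+0.9135, +0.4068)
n_2 = (-0.2676, +0.9635)
n_3 = (-0.8079, -0.5893)
n_4 = (-0.3298, -0.9441)
n_5 = (+0.2521, -0.9677)
n_6 = (+0.7967, -0.6044)
  (0,1): δ = 152.96°  ·
  (0,2): δ = 71.44°  ·
  (0,3): δ = 39.15°  ·
  (0,4): δ = 73.78°  ·
  (0,5): δ = 107.64°  ·
  (0,6): δ = 145.85°  ·
  (1,2): δ = 98.48°  ·
  (1,3): δ = 12.11°  ✓
  (1,4): δ = 46.74°  ·
  (1,5): δ = 80.60°  ·
  (1,6): δ = 118.81°  ·
  (2,3): δ = 69.41°  ·
  (2,4): δ = 34.78°  ·
  (2,5): δ = 0.92°  ✓
  (2,6): δ = 37.29°  ·
  (3,4): δ = 145.36°  ·
  (3,5): δ = 111.51°  ·
  (3,6): δ = 73.29°  ·
  (4,5): δ = 146.14°  ·
  (4,6): δ = 107.93°  ·
  (5,6): δ = 141.79°  ·
antipodal pairs: 2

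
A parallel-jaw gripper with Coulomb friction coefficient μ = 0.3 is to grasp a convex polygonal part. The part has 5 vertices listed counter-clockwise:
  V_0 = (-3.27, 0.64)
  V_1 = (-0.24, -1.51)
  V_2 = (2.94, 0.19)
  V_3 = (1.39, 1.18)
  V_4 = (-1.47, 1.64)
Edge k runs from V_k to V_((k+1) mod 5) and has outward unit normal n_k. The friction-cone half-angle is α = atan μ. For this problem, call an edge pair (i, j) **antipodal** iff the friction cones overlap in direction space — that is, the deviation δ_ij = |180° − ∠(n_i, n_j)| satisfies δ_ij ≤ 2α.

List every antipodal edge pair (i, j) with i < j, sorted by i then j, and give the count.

count = 3; pairs: (0,2), (0,3), (1,4)

α = atan 0.3 = 16.70°;  2α = 33.40°
n_0 = (-0.5787, -0.8155)
n_1 = (+0.4715, -0.8819)
n_2 = (+0.5383, +0.8428)
n_3 = (+0.1588, +0.9873)
n_4 = (-0.4856, +0.8742)
  (0,1): δ = 116.51°  ·
  (0,2): δ = 2.79°  ✓
  (0,3): δ = 26.22°  ✓
  (0,4): δ = 64.41°  ·
  (1,2): δ = 60.70°  ·
  (1,3): δ = 37.27°  ·
  (1,4): δ = 0.93°  ✓
  (2,3): δ = 156.57°  ·
  (2,4): δ = 118.38°  ·
  (3,4): δ = 141.81°  ·
antipodal pairs: 3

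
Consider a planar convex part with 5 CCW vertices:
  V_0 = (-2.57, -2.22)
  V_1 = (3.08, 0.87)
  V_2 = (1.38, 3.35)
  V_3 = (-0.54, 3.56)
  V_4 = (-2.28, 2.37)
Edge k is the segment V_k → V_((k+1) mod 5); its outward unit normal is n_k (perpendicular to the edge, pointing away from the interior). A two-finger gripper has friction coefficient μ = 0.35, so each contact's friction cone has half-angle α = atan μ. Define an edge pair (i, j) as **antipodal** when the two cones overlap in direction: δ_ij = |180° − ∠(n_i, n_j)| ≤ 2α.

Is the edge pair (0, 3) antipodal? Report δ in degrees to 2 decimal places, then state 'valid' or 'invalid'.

α = atan 0.35 = 19.29°;  2α = 38.58°
edge 0: e_0 = (+5.65, +3.09);  n_0 = (+0.4798, -0.8774)
edge 3: e_3 = (-1.74, -1.19);  n_3 = (-0.5645, +0.8254)
∠(n_0, n_3) = 174.31°
δ = |180° − 174.31°| = 5.69°
5.69° ≤ 2α = 38.58°  →  valid

δ = 5.69°, valid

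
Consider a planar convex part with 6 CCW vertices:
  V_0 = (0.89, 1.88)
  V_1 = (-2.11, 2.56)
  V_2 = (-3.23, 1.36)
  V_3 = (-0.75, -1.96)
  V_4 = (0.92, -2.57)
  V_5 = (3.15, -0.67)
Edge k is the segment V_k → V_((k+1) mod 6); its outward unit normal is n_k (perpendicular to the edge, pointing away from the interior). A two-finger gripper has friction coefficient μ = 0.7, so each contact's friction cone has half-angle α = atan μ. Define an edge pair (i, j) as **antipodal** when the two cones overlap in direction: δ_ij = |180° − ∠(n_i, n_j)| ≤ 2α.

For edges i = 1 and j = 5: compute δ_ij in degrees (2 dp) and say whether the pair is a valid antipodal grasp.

α = atan 0.7 = 34.99°;  2α = 69.98°
edge 1: e_1 = (-1.12, -1.20);  n_1 = (-0.7311, +0.6823)
edge 5: e_5 = (-2.26, +2.55);  n_5 = (+0.7484, +0.6633)
∠(n_1, n_5) = 95.43°
δ = |180° − 95.43°| = 84.57°
84.57° > 2α = 69.98°  →  invalid

δ = 84.57°, invalid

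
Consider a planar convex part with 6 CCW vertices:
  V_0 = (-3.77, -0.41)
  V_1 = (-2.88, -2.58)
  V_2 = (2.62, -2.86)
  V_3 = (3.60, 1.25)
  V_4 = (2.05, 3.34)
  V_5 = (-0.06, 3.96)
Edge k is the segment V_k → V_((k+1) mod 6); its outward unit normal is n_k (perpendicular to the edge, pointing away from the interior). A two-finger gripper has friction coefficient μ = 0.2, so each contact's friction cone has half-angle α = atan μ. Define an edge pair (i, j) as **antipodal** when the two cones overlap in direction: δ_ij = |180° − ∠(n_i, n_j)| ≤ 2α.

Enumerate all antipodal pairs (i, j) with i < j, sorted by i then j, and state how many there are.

count = 2; pairs: (0,3), (1,4)

α = atan 0.2 = 11.31°;  2α = 22.62°
n_0 = (-0.9252, -0.3795)
n_1 = (-0.0508, -0.9987)
n_2 = (+0.9727, -0.2319)
n_3 = (+0.8032, +0.5957)
n_4 = (+0.2819, +0.9594)
n_5 = (-0.7623, +0.6472)
  (0,1): δ = 115.21°  ·
  (0,2): δ = 35.71°  ·
  (0,3): δ = 14.26°  ✓
  (0,4): δ = 51.32°  ·
  (0,5): δ = 117.37°  ·
  (1,2): δ = 100.50°  ·
  (1,3): δ = 50.52°  ·
  (1,4): δ = 13.46°  ✓
  (1,5): δ = 52.58°  ·
  (2,3): δ = 130.03°  ·
  (2,4): δ = 92.96°  ·
  (2,5): δ = 26.92°  ·
  (3,4): δ = 142.94°  ·
  (3,5): δ = 76.89°  ·
  (4,5): δ = 113.96°  ·
antipodal pairs: 2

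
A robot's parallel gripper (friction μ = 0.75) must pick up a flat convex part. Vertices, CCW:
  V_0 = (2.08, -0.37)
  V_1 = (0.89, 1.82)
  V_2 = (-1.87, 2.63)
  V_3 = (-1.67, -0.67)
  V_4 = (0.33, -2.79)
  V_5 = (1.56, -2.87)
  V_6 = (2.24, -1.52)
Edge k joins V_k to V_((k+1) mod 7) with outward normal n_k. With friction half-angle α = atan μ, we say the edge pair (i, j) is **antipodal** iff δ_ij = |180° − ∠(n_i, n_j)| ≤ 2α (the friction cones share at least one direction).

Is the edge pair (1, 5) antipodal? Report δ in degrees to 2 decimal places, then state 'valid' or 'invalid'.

α = atan 0.75 = 36.87°;  2α = 73.74°
edge 1: e_1 = (-2.76, +0.81);  n_1 = (+0.2816, +0.9595)
edge 5: e_5 = (+0.68, +1.35);  n_5 = (+0.8931, -0.4499)
∠(n_1, n_5) = 100.38°
δ = |180° − 100.38°| = 79.62°
79.62° > 2α = 73.74°  →  invalid

δ = 79.62°, invalid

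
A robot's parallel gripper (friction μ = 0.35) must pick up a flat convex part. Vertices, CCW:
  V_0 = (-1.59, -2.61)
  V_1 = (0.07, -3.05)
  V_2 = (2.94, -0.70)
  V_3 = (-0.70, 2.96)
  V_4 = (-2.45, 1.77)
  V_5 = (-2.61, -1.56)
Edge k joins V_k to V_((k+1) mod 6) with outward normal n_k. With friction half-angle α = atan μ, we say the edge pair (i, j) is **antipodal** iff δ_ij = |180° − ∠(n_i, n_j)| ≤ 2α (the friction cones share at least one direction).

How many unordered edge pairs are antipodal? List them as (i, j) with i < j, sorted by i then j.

count = 3; pairs: (0,2), (1,3), (2,5)

α = atan 0.35 = 19.29°;  2α = 38.58°
n_0 = (-0.2562, -0.9666)
n_1 = (+0.6335, -0.7737)
n_2 = (+0.7090, +0.7052)
n_3 = (-0.5623, +0.8269)
n_4 = (-0.9988, +0.0480)
n_5 = (-0.7173, -0.6968)
  (0,1): δ = 125.84°  ·
  (0,2): δ = 30.31°  ✓
  (0,3): δ = 49.06°  ·
  (0,4): δ = 102.09°  ·
  (0,5): δ = 149.02°  ·
  (1,2): δ = 84.47°  ·
  (1,3): δ = 5.10°  ✓
  (1,4): δ = 47.94°  ·
  (1,5): δ = 94.86°  ·
  (2,3): δ = 100.63°  ·
  (2,4): δ = 47.59°  ·
  (2,5): δ = 0.67°  ✓
  (3,4): δ = 126.97°  ·
  (3,5): δ = 80.05°  ·
  (4,5): δ = 133.08°  ·
antipodal pairs: 3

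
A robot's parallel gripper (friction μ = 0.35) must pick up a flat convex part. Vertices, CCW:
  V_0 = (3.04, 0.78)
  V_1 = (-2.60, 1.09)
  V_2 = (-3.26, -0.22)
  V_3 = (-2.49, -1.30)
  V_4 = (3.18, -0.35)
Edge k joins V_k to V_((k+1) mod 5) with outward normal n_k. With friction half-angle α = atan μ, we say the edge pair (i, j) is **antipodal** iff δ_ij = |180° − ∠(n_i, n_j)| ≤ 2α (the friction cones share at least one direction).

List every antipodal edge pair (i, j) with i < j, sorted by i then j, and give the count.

α = atan 0.35 = 19.29°;  2α = 38.58°
n_0 = (+0.0549, +0.9985)
n_1 = (-0.8931, +0.4499)
n_2 = (-0.8142, -0.5805)
n_3 = (+0.1652, -0.9863)
n_4 = (+0.9924, +0.1230)
  (0,1): δ = 113.59°  ·
  (0,2): δ = 51.37°  ·
  (0,3): δ = 12.66°  ✓
  (0,4): δ = 100.21°  ·
  (1,2): δ = 117.77°  ·
  (1,3): δ = 53.75°  ·
  (1,4): δ = 33.80°  ✓
  (2,3): δ = 115.98°  ·
  (2,4): δ = 28.42°  ✓
  (3,4): δ = 92.45°  ·
antipodal pairs: 3

count = 3; pairs: (0,3), (1,4), (2,4)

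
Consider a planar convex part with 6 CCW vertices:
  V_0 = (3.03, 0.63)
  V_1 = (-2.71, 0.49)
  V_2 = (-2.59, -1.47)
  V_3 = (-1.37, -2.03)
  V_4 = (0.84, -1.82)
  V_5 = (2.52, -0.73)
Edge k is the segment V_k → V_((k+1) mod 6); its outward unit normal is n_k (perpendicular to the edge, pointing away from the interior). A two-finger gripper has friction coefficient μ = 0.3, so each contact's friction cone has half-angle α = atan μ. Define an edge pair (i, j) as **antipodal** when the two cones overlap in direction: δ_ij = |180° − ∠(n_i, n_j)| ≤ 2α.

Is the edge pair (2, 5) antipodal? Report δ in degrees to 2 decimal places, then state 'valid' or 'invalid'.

α = atan 0.3 = 16.70°;  2α = 33.40°
edge 2: e_2 = (+1.22, -0.56);  n_2 = (-0.4172, -0.9088)
edge 5: e_5 = (+0.51, +1.36);  n_5 = (+0.9363, -0.3511)
∠(n_2, n_5) = 94.10°
δ = |180° − 94.10°| = 85.90°
85.90° > 2α = 33.40°  →  invalid

δ = 85.90°, invalid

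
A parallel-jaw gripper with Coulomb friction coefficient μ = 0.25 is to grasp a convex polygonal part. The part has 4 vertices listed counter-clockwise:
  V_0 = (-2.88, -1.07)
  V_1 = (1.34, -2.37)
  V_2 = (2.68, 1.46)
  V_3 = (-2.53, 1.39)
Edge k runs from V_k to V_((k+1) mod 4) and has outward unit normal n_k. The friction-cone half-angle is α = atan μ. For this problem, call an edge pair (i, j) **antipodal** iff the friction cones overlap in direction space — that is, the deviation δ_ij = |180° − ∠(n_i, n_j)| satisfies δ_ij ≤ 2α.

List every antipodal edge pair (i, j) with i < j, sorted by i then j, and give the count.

count = 2; pairs: (0,2), (1,3)

α = atan 0.25 = 14.04°;  2α = 28.07°
n_0 = (-0.2944, -0.9557)
n_1 = (+0.9439, -0.3302)
n_2 = (-0.0134, +0.9999)
n_3 = (-0.9900, +0.1409)
  (0,1): δ = 92.16°  ·
  (0,2): δ = 17.89°  ✓
  (0,3): δ = 99.02°  ·
  (1,2): δ = 69.95°  ·
  (1,3): δ = 11.19°  ✓
  (2,3): δ = 98.87°  ·
antipodal pairs: 2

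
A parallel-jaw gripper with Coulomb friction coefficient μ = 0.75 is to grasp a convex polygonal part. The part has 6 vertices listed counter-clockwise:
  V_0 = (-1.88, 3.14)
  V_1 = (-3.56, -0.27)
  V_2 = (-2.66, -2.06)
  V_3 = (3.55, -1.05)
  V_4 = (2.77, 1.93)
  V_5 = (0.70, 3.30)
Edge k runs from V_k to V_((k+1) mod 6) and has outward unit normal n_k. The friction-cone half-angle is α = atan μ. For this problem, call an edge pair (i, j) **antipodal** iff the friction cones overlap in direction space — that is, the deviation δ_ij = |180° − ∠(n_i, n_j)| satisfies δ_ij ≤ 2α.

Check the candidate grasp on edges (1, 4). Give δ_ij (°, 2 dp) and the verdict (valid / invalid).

α = atan 0.75 = 36.87°;  2α = 73.74°
edge 1: e_1 = (+0.90, -1.79);  n_1 = (-0.8934, -0.4492)
edge 4: e_4 = (-2.07, +1.37);  n_4 = (+0.5519, +0.8339)
∠(n_1, n_4) = 150.19°
δ = |180° − 150.19°| = 29.81°
29.81° ≤ 2α = 73.74°  →  valid

δ = 29.81°, valid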